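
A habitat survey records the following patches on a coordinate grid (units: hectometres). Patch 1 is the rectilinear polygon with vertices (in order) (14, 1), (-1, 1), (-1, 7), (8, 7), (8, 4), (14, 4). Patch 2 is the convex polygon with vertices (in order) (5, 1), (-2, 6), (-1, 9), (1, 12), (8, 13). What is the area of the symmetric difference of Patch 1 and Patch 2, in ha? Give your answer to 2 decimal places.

87.21

|Patch 1| = 72, |Patch 2| = 70.5, |Patch 1∩Patch 2| = 27.6429.
|Patch 1 △ Patch 2| = |Patch 1| + |Patch 2| − 2·|Patch 1∩Patch 2| = 72 + 70.5 − 55.2857 = 87.21.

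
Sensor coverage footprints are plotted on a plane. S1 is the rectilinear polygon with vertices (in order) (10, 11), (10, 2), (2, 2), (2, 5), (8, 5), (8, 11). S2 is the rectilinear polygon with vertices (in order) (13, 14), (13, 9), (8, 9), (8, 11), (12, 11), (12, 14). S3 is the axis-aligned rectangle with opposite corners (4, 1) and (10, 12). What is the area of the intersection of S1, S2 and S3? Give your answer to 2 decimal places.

4.00

The intersection is the polygon with vertices (8,9), (8,11), (10,11), (10,9).
By the shoelace formula its area is 4.00.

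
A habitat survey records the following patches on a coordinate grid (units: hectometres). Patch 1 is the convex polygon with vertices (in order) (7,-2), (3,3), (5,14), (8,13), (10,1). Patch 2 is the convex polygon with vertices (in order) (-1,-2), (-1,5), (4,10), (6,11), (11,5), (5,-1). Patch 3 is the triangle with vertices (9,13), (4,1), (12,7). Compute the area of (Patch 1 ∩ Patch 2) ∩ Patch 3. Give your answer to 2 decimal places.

16.56

The region (Patch 1 ∩ Patch 2) ∩ Patch 3 is the polygon with vertices (8.917,7.5), (9.333,5), (4.375,1.281), (4.205,1.493), (7.444,9.267).
By the shoelace formula its area is 16.56.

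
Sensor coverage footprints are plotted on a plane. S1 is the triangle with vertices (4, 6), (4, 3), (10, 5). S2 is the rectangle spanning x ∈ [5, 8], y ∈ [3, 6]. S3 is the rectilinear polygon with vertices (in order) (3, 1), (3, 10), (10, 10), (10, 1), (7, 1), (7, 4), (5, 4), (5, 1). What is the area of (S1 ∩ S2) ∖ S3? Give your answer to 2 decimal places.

0.67

|S1 ∩ S2| = 5.25.
|(S1 ∩ S2) ∩ S3| = 4.5833.
|(S1 ∩ S2) ∖ S3| = 5.25 − 4.5833 = 0.67.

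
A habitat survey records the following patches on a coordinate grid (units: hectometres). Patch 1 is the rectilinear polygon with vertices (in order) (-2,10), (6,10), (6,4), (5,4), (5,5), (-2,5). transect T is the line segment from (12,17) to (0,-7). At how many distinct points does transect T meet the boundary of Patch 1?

2

The segment meets the boundary at (5.5,4), (6,5).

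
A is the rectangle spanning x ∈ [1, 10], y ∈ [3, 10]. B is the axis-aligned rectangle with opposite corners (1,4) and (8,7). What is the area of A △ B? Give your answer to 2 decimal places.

42.00

|A∩B|: x∈[1,8], y∈[4,7] → 7·3 = 21.
|A △ B| = |A| + |B| − 2·|A∩B| = 63 + 21 − 42 = 42.00.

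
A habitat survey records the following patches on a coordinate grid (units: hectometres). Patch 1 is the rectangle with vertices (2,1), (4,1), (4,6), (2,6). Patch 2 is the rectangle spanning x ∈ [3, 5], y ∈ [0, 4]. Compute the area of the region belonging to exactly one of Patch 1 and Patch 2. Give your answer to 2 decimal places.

|Patch 1∩Patch 2|: x∈[3,4], y∈[1,4] → 1·3 = 3.
|Patch 1 △ Patch 2| = |Patch 1| + |Patch 2| − 2·|Patch 1∩Patch 2| = 10 + 8 − 6 = 12.00.

12.00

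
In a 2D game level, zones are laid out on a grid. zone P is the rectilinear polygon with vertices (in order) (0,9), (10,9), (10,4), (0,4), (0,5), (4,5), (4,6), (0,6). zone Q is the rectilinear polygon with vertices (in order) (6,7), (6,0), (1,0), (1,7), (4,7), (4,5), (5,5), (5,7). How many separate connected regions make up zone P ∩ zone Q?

2

zone P ∩ zone Q splits into 2 disjoint pieces (area 7, area 3).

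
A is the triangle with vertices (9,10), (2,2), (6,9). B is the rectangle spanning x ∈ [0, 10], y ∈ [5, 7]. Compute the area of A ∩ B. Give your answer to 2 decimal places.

The intersection is the polygon with vertices (4.625,5), (3.714,5), (4.857,7), (6.375,7).
By the shoelace formula its area is 2.43.

2.43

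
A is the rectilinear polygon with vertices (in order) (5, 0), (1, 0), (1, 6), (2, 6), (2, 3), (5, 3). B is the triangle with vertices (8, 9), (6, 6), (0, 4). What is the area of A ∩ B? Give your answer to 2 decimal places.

The intersection is the polygon with vertices (1,4.625), (2,5.25), (2,4.667), (1,4.333).
By the shoelace formula its area is 0.44.

0.44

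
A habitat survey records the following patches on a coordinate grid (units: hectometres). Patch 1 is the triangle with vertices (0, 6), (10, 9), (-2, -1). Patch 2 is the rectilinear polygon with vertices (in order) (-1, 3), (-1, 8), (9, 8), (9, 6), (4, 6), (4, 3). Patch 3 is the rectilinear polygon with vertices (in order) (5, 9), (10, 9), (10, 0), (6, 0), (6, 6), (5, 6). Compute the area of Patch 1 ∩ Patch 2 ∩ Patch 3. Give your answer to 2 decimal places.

The intersection is the polygon with vertices (8.8,8), (6.4,6), (6,6), (5,6), (5,7.5), (6.667,8).
By the shoelace formula its area is 4.78.

4.78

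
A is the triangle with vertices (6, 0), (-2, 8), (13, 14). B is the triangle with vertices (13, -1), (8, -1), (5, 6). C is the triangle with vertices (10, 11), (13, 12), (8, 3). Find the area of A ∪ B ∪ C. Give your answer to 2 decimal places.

103.79

By inclusion–exclusion:
Individual areas: |A| = 84, |B| = 17.5, |C| = 11.
|A∩B| = 3.7458.
|A∩C| = 4.95.
|B∩C| = 0.0119.
|A∩B∩C| = 0.
|A ∪ B ∪ C| = 112.5 − 8.7077 + 0 = 103.79.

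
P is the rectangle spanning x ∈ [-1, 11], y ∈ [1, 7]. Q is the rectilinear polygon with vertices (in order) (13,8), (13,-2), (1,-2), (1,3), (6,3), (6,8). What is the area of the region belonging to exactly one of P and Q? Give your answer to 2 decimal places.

|P| = 72, |Q| = 95, |P∩Q| = 40.
|P △ Q| = |P| + |Q| − 2·|P∩Q| = 72 + 95 − 80 = 87.00.

87.00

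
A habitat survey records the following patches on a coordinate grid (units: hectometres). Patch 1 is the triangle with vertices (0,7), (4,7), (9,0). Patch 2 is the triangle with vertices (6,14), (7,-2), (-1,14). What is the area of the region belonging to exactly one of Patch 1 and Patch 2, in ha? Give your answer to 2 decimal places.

53.19

|Patch 1| = 14, |Patch 2| = 56, |Patch 1∩Patch 2| = 8.4045.
|Patch 1 △ Patch 2| = |Patch 1| + |Patch 2| − 2·|Patch 1∩Patch 2| = 14 + 56 − 16.809 = 53.19.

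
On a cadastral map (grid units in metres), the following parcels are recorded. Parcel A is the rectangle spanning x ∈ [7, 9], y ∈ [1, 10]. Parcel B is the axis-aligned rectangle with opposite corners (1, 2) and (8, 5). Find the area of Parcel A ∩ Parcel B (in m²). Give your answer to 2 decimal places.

3.00

|Parcel A∩Parcel B|: x∈[7,8], y∈[2,5] → 1·3 = 3.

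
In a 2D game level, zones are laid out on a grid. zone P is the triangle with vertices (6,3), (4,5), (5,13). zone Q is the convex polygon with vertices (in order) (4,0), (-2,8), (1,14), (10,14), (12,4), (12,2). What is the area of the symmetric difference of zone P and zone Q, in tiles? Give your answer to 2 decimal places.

|zone P| = 9, |zone Q| = 145, |zone P∩zone Q| = 9.
|zone P △ zone Q| = |zone P| + |zone Q| − 2·|zone P∩zone Q| = 9 + 145 − 18 = 136.00.

136.00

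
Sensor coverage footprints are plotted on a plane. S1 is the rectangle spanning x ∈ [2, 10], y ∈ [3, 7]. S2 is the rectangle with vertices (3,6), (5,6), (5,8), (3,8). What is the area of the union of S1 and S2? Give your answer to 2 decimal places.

34.00

By inclusion–exclusion:
Individual areas: |S1| = 32, |S2| = 4.
|S1∩S2|: x∈[3,5], y∈[6,7] → 2·1 = 2.
|S1 ∪ S2| = 36 − 2 = 34.00.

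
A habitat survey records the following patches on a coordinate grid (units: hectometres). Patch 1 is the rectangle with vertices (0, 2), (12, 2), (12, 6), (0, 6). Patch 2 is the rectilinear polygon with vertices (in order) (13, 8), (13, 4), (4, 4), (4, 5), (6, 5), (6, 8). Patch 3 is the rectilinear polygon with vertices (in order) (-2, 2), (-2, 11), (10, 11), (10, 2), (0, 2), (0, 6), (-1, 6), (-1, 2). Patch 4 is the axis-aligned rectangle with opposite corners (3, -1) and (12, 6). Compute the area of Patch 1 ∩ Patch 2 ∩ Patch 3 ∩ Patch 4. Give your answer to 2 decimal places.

The intersection is the polygon with vertices (4,5), (6,5), (6,6), (10,6), (10,4), (4,4).
By the shoelace formula its area is 10.00.

10.00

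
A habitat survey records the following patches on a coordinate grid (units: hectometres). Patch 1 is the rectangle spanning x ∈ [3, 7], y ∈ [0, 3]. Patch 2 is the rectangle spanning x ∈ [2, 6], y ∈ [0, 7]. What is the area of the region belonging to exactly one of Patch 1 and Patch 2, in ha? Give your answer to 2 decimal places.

22.00

|Patch 1∩Patch 2|: x∈[3,6], y∈[0,3] → 3·3 = 9.
|Patch 1 △ Patch 2| = |Patch 1| + |Patch 2| − 2·|Patch 1∩Patch 2| = 12 + 28 − 18 = 22.00.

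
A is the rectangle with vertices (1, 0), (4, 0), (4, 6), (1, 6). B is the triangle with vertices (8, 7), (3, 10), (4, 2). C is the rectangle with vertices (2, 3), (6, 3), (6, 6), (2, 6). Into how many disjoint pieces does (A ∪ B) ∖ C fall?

2

(A ∪ B) ∖ C splits into 2 disjoint pieces (area 12.4, area 12).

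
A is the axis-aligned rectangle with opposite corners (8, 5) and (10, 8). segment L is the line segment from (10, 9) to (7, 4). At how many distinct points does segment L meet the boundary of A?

The segment meets the boundary at (8,5.667), (9.4,8).

2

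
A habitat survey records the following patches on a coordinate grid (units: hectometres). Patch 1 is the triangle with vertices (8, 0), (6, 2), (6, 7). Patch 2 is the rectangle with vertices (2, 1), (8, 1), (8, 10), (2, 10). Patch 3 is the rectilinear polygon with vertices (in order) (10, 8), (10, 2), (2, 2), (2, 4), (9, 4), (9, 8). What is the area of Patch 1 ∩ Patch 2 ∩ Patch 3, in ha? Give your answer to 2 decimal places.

The intersection is the polygon with vertices (6,4), (6.857,4), (7.429,2), (6,2).
By the shoelace formula its area is 2.29.

2.29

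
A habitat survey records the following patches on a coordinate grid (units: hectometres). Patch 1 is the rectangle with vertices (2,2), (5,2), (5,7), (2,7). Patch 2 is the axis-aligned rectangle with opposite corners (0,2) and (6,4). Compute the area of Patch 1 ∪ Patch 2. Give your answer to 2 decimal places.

21.00

By inclusion–exclusion:
Individual areas: |Patch 1| = 15, |Patch 2| = 12.
|Patch 1∩Patch 2|: x∈[2,5], y∈[2,4] → 3·2 = 6.
|Patch 1 ∪ Patch 2| = 27 − 6 = 21.00.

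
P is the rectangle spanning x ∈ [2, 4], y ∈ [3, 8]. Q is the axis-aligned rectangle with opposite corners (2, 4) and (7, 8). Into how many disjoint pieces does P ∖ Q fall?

1

P ∖ Q is a single connected region.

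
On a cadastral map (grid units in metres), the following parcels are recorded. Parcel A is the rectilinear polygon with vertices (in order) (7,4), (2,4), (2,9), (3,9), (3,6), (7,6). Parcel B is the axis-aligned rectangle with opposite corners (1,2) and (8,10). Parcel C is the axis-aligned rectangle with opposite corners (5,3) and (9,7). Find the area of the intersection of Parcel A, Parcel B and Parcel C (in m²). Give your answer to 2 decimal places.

4.00

The intersection is the polygon with vertices (7,6), (7,4), (5,4), (5,6).
By the shoelace formula its area is 4.00.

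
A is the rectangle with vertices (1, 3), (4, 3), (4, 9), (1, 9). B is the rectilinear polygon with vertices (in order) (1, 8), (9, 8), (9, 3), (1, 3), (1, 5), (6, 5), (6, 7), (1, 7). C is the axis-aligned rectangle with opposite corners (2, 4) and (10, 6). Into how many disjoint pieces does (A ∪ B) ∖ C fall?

(A ∪ B) ∖ C is a single connected region.

1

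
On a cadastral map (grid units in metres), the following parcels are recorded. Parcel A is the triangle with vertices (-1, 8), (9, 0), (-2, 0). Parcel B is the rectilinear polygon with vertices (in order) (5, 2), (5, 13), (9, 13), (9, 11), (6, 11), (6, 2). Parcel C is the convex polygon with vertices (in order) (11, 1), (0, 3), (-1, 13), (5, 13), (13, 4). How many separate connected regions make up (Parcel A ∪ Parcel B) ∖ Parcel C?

(Parcel A ∪ Parcel B) ∖ Parcel C splits into 2 disjoint pieces (area 6.2222, area 28.7737).

2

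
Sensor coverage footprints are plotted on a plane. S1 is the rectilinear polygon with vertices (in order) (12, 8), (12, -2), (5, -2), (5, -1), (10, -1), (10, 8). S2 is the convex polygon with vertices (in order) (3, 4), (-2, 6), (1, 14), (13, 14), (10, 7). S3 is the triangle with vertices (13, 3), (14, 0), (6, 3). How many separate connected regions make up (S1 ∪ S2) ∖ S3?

2

(S1 ∪ S2) ∖ S3 splits into 2 disjoint pieces (area 11.25, area 112.7857).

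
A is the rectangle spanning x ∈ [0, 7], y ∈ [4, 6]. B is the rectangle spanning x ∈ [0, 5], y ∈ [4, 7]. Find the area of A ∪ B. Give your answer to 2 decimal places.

By inclusion–exclusion:
Individual areas: |A| = 14, |B| = 15.
|A∩B|: x∈[0,5], y∈[4,6] → 5·2 = 10.
|A ∪ B| = 29 − 10 = 19.00.

19.00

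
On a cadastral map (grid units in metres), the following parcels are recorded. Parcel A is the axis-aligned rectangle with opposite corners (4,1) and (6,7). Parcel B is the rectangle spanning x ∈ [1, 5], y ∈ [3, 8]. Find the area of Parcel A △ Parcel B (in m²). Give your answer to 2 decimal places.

|Parcel A∩Parcel B|: x∈[4,5], y∈[3,7] → 1·4 = 4.
|Parcel A △ Parcel B| = |Parcel A| + |Parcel B| − 2·|Parcel A∩Parcel B| = 12 + 20 − 8 = 24.00.

24.00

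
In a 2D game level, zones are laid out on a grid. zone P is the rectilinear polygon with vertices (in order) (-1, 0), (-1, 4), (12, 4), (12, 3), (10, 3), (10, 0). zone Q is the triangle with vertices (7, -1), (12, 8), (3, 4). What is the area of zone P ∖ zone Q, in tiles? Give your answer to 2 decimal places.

|zone P| = 46, |zone P∩zone Q| = 16.2667.
|zone P ∖ zone Q| = |zone P| − |zone P∩zone Q| = 46 − 16.2667 = 29.73.

29.73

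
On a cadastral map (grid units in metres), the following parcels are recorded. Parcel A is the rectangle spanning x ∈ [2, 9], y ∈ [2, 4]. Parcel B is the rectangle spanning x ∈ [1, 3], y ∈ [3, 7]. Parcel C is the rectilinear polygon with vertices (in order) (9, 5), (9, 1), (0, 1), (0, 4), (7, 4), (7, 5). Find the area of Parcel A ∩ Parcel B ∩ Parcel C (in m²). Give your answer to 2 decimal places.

The intersection is the polygon with vertices (3,4), (3,3), (2,3), (2,4).
By the shoelace formula its area is 1.00.

1.00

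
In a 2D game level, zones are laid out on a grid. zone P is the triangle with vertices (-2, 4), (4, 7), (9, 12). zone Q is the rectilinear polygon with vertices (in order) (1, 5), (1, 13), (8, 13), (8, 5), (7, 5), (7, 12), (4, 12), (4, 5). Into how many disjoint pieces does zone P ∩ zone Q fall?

zone P ∩ zone Q splits into 2 disjoint pieces (area 3.0682, area 0.4091).

2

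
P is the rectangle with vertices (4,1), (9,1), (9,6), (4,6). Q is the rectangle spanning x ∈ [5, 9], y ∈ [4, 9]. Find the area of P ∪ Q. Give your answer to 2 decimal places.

By inclusion–exclusion:
Individual areas: |P| = 25, |Q| = 20.
|P∩Q|: x∈[5,9], y∈[4,6] → 4·2 = 8.
|P ∪ Q| = 45 − 8 = 37.00.

37.00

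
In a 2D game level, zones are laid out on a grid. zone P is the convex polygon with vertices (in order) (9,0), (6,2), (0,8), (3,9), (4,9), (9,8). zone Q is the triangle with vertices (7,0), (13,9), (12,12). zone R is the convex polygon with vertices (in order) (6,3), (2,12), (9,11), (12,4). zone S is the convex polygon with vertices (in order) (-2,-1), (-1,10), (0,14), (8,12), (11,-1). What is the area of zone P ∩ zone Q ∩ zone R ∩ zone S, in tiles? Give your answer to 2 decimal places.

0.38

The intersection is the polygon with vertices (9,3.5), (8.418,3.403), (9,4.8).
By the shoelace formula its area is 0.38.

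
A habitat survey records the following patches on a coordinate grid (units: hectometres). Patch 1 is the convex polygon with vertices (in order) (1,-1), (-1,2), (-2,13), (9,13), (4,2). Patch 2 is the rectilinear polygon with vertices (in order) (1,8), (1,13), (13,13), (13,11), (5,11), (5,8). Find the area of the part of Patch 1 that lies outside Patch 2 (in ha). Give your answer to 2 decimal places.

|Patch 1| = 95.5, |Patch 1∩Patch 2| = 27.0909.
|Patch 1 ∖ Patch 2| = |Patch 1| − |Patch 1∩Patch 2| = 95.5 − 27.0909 = 68.41.

68.41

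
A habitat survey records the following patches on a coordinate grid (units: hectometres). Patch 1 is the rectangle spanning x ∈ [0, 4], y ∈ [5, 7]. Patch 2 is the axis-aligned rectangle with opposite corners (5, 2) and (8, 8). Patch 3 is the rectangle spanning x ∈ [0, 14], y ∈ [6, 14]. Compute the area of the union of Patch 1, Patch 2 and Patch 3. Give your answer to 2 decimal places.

By inclusion–exclusion:
Individual areas: |Patch 1| = 8, |Patch 2| = 18, |Patch 3| = 112.
|Patch 1∩Patch 2| = 0 (no overlap).
|Patch 1∩Patch 3|: x∈[0,4], y∈[6,7] → 4·1 = 4.
|Patch 2∩Patch 3|: x∈[5,8], y∈[6,8] → 3·2 = 6.
|Patch 1∩Patch 2∩Patch 3| = 0.
|Patch 1 ∪ Patch 2 ∪ Patch 3| = 138 − 10 + 0 = 128.00.

128.00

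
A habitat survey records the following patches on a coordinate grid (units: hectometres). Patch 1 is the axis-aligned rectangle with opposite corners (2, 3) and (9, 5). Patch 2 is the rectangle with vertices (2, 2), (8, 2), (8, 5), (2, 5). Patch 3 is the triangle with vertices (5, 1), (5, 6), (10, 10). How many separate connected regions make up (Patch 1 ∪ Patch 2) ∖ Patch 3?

(Patch 1 ∪ Patch 2) ∖ Patch 3 splits into 2 disjoint pieces (area 6.8333, area 9).

2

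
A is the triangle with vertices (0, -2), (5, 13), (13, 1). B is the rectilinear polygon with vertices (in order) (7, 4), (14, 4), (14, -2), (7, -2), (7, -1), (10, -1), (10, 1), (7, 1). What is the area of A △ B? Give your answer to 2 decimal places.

93.92

|A| = 90, |B| = 36, |A∩B| = 16.0385.
|A △ B| = |A| + |B| − 2·|A∩B| = 90 + 36 − 32.0769 = 93.92.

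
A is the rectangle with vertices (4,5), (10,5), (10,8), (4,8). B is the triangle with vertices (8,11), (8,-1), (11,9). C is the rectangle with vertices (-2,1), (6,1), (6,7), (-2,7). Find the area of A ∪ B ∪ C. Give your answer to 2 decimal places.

74.07

By inclusion–exclusion:
Individual areas: |A| = 18, |B| = 18, |C| = 48.
|A∩B| = 5.9333.
|A∩C|: x∈[4,6], y∈[5,7] → 2·2 = 4.
|B∩C| = 0.
|A∩B∩C| = 0.
|A ∪ B ∪ C| = 84 − 9.9333 + 0 = 74.07.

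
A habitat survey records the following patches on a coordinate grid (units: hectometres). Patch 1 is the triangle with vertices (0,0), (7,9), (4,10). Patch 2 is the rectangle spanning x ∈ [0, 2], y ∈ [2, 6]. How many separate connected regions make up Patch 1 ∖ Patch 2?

2

Patch 1 ∖ Patch 2 splits into 2 disjoint pieces (area 0.7556, area 14.5714).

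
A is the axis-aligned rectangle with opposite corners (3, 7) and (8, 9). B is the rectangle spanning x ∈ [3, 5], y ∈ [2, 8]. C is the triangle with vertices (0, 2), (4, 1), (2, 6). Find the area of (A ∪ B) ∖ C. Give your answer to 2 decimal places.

|A ∪ B| = 20.
|(A ∪ B) ∩ C| = 0.45.
|(A ∪ B) ∖ C| = 20 − 0.45 = 19.55.

19.55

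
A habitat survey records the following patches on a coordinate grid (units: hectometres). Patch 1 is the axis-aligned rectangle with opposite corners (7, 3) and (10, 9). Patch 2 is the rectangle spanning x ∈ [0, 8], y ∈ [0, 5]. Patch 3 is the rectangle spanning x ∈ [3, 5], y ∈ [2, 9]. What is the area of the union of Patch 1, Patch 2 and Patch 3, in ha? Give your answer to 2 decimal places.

By inclusion–exclusion:
Individual areas: |Patch 1| = 18, |Patch 2| = 40, |Patch 3| = 14.
|Patch 1∩Patch 2|: x∈[7,8], y∈[3,5] → 1·2 = 2.
|Patch 1∩Patch 3| = 0 (no overlap).
|Patch 2∩Patch 3|: x∈[3,5], y∈[2,5] → 2·3 = 6.
|Patch 1∩Patch 2∩Patch 3| = 0.
|Patch 1 ∪ Patch 2 ∪ Patch 3| = 72 − 8 + 0 = 64.00.

64.00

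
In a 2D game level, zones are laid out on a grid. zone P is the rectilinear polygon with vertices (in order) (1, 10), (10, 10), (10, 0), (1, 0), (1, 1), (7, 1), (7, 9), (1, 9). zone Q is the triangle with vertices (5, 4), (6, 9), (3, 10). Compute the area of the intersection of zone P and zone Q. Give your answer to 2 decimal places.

The intersection is the polygon with vertices (3.333,9), (3,10), (6,9).
By the shoelace formula its area is 1.33.

1.33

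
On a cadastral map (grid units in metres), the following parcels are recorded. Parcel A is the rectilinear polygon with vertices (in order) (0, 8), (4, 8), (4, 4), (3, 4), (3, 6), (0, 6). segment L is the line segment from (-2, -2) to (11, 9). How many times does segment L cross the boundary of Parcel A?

The segment lies entirely outside Parcel A and never meets its boundary.

0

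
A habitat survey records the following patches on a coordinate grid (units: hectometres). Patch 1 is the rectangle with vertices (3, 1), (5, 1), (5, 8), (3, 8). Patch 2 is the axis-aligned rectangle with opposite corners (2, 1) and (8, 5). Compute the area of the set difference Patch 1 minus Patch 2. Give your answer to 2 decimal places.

6.00

|Patch 1∩Patch 2|: x∈[3,5], y∈[1,5] → 2·4 = 8.
|Patch 1| = 14.
|Patch 1 ∖ Patch 2| = |Patch 1| − |Patch 1∩Patch 2| = 14 − 8 = 6.00.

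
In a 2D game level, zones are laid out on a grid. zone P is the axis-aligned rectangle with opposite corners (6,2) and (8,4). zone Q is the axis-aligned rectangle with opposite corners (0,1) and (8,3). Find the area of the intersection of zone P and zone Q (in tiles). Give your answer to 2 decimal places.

|zone P∩zone Q|: x∈[6,8], y∈[2,3] → 2·1 = 2.

2.00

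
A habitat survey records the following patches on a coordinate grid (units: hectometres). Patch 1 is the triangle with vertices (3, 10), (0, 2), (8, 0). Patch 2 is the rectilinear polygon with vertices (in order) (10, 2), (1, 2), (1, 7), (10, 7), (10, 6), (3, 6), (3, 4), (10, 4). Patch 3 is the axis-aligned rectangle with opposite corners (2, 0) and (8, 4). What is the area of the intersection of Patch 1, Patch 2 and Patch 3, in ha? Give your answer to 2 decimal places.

9.00

The intersection is the polygon with vertices (6,4), (7,2), (2,2), (2,4), (3,4).
By the shoelace formula its area is 9.00.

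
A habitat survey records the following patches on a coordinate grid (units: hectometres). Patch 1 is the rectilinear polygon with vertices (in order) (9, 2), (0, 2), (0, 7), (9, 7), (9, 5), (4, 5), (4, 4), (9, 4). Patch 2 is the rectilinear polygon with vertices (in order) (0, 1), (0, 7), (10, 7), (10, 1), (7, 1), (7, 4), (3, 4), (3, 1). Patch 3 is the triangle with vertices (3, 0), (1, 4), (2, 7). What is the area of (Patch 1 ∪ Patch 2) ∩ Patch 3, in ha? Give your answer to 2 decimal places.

4.82

The region (Patch 1 ∪ Patch 2) ∩ Patch 3 is the polygon with vertices (2.5,1), (1,4), (2,7), (2.857,1).
By the shoelace formula its area is 4.82.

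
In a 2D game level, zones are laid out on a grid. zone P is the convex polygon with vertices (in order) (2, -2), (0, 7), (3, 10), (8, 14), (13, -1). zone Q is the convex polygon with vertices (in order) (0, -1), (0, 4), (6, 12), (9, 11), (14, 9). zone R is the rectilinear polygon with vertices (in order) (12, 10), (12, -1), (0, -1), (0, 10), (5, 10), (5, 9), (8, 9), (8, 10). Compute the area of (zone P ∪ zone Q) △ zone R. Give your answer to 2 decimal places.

36.56

|zone P ∪ zone Q| = 144.6156.
|(zone P ∪ zone Q) ∩ zone R| = 118.5259.
|(zone P ∪ zone Q) △ zone R| = 144.6156 + 129 − 237.0518 = 36.56.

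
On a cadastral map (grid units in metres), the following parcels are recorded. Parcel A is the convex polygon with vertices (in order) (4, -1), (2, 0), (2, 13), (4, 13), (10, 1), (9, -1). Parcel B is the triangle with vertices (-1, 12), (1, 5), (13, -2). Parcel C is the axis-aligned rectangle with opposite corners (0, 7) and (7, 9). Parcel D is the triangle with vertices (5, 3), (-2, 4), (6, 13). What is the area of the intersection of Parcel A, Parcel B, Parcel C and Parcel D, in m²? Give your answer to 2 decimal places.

The intersection is the polygon with vertices (2,7), (2,8.5), (2.235,8.765), (4,7).
By the shoelace formula its area is 1.94.

1.94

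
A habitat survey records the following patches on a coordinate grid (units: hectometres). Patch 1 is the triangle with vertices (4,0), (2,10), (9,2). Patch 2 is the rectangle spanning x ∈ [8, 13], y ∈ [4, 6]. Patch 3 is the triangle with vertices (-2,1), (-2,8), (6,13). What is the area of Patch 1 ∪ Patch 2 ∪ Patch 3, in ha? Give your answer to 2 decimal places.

By inclusion–exclusion:
Individual areas: |Patch 1| = 27, |Patch 2| = 10, |Patch 3| = 28.
|Patch 1∩Patch 2| = 0.
|Patch 1∩Patch 3| = 1.0104.
|Patch 2∩Patch 3| = 0.
|Patch 1∩Patch 2∩Patch 3| = 0.
|Patch 1 ∪ Patch 2 ∪ Patch 3| = 65 − 1.0104 + 0 = 63.99.

63.99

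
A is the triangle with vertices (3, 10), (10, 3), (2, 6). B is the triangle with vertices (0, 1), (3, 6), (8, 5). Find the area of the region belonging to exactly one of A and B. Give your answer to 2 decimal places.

25.09

|A| = 17.5, |B| = 14, |A∩B| = 3.2041.
|A △ B| = |A| + |B| − 2·|A∩B| = 17.5 + 14 − 6.4082 = 25.09.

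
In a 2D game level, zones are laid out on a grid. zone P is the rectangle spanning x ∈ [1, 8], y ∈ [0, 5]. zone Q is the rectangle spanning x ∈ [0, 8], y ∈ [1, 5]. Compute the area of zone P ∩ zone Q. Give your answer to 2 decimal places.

28.00

|zone P∩zone Q|: x∈[1,8], y∈[1,5] → 7·4 = 28.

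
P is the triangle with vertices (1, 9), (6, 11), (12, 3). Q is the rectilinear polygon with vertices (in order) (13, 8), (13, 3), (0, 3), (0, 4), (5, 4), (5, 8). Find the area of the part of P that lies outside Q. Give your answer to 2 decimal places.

13.74

|P| = 26, |P∩Q| = 12.2614.
|P ∖ Q| = |P| − |P∩Q| = 26 − 12.2614 = 13.74.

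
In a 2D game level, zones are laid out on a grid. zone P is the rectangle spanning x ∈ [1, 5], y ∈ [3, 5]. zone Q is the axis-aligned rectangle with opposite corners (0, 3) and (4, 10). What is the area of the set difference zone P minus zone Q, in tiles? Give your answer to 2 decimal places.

|zone P∩zone Q|: x∈[1,4], y∈[3,5] → 3·2 = 6.
|zone P| = 8.
|zone P ∖ zone Q| = |zone P| − |zone P∩zone Q| = 8 − 6 = 2.00.

2.00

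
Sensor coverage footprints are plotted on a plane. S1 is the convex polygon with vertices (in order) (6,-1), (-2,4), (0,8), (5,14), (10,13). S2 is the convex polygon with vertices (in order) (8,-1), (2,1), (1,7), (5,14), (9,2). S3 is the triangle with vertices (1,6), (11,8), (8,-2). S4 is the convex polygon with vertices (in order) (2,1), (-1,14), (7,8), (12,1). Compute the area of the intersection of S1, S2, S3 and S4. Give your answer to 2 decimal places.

The intersection is the polygon with vertices (7.25,7.25), (7.846,5.462), (6.571,1), (5.375,1), (1.206,5.765), (1.161,6.032).
By the shoelace formula its area is 24.55.

24.55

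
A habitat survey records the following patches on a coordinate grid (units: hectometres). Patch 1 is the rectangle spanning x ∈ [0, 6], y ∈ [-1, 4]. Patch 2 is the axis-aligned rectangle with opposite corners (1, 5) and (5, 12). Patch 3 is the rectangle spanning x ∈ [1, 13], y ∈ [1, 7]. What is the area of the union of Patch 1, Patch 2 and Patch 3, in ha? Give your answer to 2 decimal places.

107.00

By inclusion–exclusion:
Individual areas: |Patch 1| = 30, |Patch 2| = 28, |Patch 3| = 72.
|Patch 1∩Patch 2| = 0 (no overlap).
|Patch 1∩Patch 3|: x∈[1,6], y∈[1,4] → 5·3 = 15.
|Patch 2∩Patch 3|: x∈[1,5], y∈[5,7] → 4·2 = 8.
|Patch 1∩Patch 2∩Patch 3| = 0.
|Patch 1 ∪ Patch 2 ∪ Patch 3| = 130 − 23 + 0 = 107.00.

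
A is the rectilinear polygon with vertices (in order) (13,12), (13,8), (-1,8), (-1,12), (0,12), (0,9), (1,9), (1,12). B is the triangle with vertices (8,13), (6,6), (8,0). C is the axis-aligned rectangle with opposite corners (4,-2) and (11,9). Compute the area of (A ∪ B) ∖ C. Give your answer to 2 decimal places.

46.14

|A ∪ B| = 62.5714.
|(A ∪ B) ∩ C| = 16.4286.
|(A ∪ B) ∖ C| = 62.5714 − 16.4286 = 46.14.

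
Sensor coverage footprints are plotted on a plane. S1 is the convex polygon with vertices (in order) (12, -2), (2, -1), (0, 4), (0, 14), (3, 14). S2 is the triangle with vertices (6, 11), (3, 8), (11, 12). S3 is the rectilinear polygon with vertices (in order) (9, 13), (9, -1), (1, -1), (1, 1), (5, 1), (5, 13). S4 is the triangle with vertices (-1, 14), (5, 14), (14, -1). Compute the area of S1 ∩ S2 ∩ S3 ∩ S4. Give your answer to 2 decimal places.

0.42

The intersection is the polygon with vertices (5,10), (5.16,10.16), (5.634,9.317), (5,9).
By the shoelace formula its area is 0.42.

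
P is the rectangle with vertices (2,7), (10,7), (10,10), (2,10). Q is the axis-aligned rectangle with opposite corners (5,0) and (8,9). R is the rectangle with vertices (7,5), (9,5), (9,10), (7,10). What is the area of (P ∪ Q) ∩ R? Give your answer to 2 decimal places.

8.00

The region (P ∪ Q) ∩ R is the polygon with vertices (9,10), (9,7), (8,7), (8,5), (7,5), (7,10).
By the shoelace formula its area is 8.00.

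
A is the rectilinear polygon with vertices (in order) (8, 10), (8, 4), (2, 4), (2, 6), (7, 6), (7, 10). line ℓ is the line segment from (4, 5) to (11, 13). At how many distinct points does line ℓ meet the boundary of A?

The segment meets the boundary at (8,9.571), (7,8.429), (4.875,6).

3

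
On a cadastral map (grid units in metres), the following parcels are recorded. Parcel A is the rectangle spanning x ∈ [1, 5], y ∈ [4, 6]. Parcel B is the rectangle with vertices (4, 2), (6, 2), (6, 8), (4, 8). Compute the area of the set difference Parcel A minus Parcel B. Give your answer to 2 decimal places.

|Parcel A∩Parcel B|: x∈[4,5], y∈[4,6] → 1·2 = 2.
|Parcel A| = 8.
|Parcel A ∖ Parcel B| = |Parcel A| − |Parcel A∩Parcel B| = 8 − 2 = 6.00.

6.00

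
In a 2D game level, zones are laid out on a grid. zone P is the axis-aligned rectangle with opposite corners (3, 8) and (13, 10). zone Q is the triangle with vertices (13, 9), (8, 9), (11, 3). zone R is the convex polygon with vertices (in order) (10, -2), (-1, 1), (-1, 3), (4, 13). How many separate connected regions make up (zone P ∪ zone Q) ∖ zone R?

1

(zone P ∪ zone Q) ∖ zone R is a single connected region.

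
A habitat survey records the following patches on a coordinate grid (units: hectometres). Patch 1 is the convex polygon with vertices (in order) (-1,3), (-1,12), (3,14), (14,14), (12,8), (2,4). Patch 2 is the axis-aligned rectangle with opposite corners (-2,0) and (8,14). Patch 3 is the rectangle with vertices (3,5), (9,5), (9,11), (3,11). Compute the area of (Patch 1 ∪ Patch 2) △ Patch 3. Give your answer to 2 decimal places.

140.40

|Patch 1 ∪ Patch 2| = 173.2.
|(Patch 1 ∪ Patch 2) ∩ Patch 3| = 34.4.
|(Patch 1 ∪ Patch 2) △ Patch 3| = 173.2 + 36 − 68.8 = 140.40.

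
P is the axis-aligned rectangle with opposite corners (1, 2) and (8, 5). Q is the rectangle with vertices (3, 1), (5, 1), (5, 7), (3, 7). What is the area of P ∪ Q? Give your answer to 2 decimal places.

27.00

By inclusion–exclusion:
Individual areas: |P| = 21, |Q| = 12.
|P∩Q|: x∈[3,5], y∈[2,5] → 2·3 = 6.
|P ∪ Q| = 33 − 6 = 27.00.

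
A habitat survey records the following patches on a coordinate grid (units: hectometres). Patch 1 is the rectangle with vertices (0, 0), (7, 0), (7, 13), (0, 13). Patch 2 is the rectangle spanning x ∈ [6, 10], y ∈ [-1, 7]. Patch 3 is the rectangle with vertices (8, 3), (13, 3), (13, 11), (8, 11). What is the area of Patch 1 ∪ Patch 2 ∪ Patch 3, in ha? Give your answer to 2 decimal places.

By inclusion–exclusion:
Individual areas: |Patch 1| = 91, |Patch 2| = 32, |Patch 3| = 40.
|Patch 1∩Patch 2|: x∈[6,7], y∈[0,7] → 1·7 = 7.
|Patch 1∩Patch 3| = 0 (no overlap).
|Patch 2∩Patch 3|: x∈[8,10], y∈[3,7] → 2·4 = 8.
|Patch 1∩Patch 2∩Patch 3| = 0.
|Patch 1 ∪ Patch 2 ∪ Patch 3| = 163 − 15 + 0 = 148.00.

148.00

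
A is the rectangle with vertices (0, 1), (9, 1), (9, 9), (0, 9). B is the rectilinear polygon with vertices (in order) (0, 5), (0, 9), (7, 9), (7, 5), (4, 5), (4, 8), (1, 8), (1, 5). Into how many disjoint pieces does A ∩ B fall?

A ∩ B is a single connected region.

1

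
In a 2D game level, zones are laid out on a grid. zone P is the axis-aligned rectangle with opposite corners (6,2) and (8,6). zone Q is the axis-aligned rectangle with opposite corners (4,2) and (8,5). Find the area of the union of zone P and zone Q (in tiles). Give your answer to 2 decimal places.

14.00

By inclusion–exclusion:
Individual areas: |zone P| = 8, |zone Q| = 12.
|zone P∩zone Q|: x∈[6,8], y∈[2,5] → 2·3 = 6.
|zone P ∪ zone Q| = 20 − 6 = 14.00.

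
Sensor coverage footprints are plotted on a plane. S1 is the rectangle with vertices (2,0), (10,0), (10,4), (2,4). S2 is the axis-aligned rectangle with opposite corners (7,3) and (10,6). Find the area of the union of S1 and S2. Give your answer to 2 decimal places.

By inclusion–exclusion:
Individual areas: |S1| = 32, |S2| = 9.
|S1∩S2|: x∈[7,10], y∈[3,4] → 3·1 = 3.
|S1 ∪ S2| = 41 − 3 = 38.00.

38.00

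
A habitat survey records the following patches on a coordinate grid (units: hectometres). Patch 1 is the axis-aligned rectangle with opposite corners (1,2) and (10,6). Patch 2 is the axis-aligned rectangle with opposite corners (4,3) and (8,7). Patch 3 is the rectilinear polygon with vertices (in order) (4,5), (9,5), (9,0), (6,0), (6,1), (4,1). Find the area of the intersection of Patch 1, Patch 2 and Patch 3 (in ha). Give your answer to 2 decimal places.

8.00

The intersection is the polygon with vertices (8,3), (4,3), (4,5), (8,5).
By the shoelace formula its area is 8.00.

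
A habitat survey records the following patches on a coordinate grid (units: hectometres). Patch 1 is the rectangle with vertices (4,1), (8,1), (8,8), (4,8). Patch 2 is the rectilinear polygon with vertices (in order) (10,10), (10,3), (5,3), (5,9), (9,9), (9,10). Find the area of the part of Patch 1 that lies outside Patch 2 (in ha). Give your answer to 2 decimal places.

|Patch 1| = 28, |Patch 1∩Patch 2| = 15.
|Patch 1 ∖ Patch 2| = |Patch 1| − |Patch 1∩Patch 2| = 28 − 15 = 13.00.

13.00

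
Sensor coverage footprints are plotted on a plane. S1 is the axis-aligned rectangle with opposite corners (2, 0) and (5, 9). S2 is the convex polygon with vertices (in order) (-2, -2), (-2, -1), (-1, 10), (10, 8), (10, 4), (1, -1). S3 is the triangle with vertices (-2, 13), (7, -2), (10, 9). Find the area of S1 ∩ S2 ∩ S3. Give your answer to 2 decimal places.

15.48

The intersection is the polygon with vertices (2,9), (4.5,9), (5,8.909), (5,1.333), (2,6.333).
By the shoelace formula its area is 15.48.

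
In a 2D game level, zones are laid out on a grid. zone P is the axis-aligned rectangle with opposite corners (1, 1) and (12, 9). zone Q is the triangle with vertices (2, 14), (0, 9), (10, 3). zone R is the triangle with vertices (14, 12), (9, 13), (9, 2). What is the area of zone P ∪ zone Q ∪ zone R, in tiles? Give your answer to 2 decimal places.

117.89

By inclusion–exclusion:
Individual areas: |zone P| = 88, |zone Q| = 31, |zone R| = 27.5.
|zone P∩zone Q| = 16.6091.
|zone P∩zone R| = 12.
|zone Q∩zone R| = 0.3433.
|zone P∩zone Q∩zone R| = 0.3433.
|zone P ∪ zone Q ∪ zone R| = 146.5 − 28.9524 + 0.3433 = 117.89.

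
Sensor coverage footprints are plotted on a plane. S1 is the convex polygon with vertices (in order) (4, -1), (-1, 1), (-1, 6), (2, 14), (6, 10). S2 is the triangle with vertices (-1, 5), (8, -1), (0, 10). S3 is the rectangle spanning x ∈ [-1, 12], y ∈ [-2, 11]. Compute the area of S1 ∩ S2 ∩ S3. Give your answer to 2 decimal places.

The intersection is the polygon with vertices (4.8,3.4), (4.432,1.378), (-1,5), (-0.571,7.143), (0.33,9.546).
By the shoelace formula its area is 20.86.

20.86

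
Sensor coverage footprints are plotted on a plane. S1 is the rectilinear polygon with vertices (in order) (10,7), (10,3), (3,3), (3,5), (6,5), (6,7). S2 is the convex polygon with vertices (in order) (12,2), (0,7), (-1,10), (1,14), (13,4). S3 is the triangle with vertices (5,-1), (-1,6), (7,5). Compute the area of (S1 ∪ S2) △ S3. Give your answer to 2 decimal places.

84.52

|S1 ∪ S2| = 75.05.
|(S1 ∪ S2) ∩ S3| = 7.7655.
|(S1 ∪ S2) △ S3| = 75.05 + 25 − 15.531 = 84.52.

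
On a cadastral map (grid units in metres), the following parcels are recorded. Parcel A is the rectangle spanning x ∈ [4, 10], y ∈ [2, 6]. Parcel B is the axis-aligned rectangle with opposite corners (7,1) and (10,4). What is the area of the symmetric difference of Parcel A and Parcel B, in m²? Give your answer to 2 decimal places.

|Parcel A∩Parcel B|: x∈[7,10], y∈[2,4] → 3·2 = 6.
|Parcel A △ Parcel B| = |Parcel A| + |Parcel B| − 2·|Parcel A∩Parcel B| = 24 + 9 − 12 = 21.00.

21.00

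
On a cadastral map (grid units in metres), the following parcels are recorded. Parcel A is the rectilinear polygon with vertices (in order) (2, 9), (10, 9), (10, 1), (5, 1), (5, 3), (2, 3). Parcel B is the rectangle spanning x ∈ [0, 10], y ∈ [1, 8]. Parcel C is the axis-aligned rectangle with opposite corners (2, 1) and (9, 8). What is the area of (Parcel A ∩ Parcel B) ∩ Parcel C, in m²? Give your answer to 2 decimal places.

43.00

The region (Parcel A ∩ Parcel B) ∩ Parcel C is the polygon with vertices (5,1), (5,3), (2,3), (2,8), (9,8), (9,1).
By the shoelace formula its area is 43.00.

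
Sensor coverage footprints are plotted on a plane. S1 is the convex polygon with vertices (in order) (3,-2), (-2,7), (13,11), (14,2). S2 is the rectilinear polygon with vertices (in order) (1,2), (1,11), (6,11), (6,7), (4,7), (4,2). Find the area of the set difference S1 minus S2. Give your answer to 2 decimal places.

106.67

|S1| = 129, |S1∩S2| = 22.3333.
|S1 ∖ S2| = |S1| − |S1∩S2| = 129 − 22.3333 = 106.67.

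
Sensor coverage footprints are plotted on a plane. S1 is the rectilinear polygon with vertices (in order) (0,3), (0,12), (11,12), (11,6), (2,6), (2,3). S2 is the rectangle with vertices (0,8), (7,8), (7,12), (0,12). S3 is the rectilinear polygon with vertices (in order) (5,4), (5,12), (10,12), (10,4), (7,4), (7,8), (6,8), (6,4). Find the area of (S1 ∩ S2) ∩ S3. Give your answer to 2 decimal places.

The region (S1 ∩ S2) ∩ S3 is the polygon with vertices (7,12), (7,8), (6,8), (5,8), (5,12).
By the shoelace formula its area is 8.00.

8.00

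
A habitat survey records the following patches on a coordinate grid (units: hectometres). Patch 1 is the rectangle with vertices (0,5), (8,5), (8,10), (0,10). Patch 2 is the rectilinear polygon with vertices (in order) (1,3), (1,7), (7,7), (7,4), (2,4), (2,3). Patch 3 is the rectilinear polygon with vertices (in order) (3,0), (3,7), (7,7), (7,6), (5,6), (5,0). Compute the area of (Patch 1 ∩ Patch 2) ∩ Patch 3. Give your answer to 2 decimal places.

The region (Patch 1 ∩ Patch 2) ∩ Patch 3 is the polygon with vertices (7,7), (7,6), (5,6), (5,5), (3,5), (3,7).
By the shoelace formula its area is 6.00.

6.00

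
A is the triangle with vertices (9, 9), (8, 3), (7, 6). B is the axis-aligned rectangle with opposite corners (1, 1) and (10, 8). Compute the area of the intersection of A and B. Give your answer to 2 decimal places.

The intersection is the polygon with vertices (8,3), (7,6), (8.333,8), (8.833,8).
By the shoelace formula its area is 4.25.

4.25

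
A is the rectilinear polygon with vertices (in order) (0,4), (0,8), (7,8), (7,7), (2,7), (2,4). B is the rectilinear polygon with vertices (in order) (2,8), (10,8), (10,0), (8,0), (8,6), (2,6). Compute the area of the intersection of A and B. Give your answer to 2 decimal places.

5.00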